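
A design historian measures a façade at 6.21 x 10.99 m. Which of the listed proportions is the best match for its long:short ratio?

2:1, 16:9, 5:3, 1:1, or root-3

Ratio = 10.99 / 6.21 ≈ 1.770.
Distances: 2:1 2.000 (Δ 0.230); 16:9 1.778 (Δ 0.008); 5:3 1.667 (Δ 0.103); 1:1 1.000 (Δ 0.770); root-3 1.732 (Δ 0.038).

16:9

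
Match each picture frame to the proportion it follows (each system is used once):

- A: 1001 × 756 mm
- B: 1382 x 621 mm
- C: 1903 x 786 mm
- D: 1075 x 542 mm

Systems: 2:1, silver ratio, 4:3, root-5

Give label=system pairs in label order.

A=4:3, B=root-5, C=silver ratio, D=2:1

A = 1001/756 ≈ 1.324 → 4:3 (1.333)
B = 1382/621 ≈ 2.225 → root-5 (2.236)
C = 1903/786 ≈ 2.421 → silver ratio (2.414)
D = 1075/542 ≈ 1.983 → 2:1 (2.000)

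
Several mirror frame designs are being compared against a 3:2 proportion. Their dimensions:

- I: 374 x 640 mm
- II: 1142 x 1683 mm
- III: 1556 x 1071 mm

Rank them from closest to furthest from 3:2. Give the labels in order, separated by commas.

II, III, I

I: 640/374 ≈ 1.711 → |1.711 − 1.500| = 0.211
II: 1683/1142 ≈ 1.474 → |1.474 − 1.500| = 0.026
III: 1556/1071 ≈ 1.453 → |1.453 − 1.500| = 0.047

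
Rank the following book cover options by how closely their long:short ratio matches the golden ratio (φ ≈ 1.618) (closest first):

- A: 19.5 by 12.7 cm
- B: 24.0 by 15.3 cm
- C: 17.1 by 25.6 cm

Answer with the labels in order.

A: 19.5/12.7 ≈ 1.535 → |1.535 − 1.618| = 0.083
B: 24.0/15.3 ≈ 1.569 → |1.569 − 1.618| = 0.049
C: 25.6/17.1 ≈ 1.497 → |1.497 − 1.618| = 0.121

B, A, C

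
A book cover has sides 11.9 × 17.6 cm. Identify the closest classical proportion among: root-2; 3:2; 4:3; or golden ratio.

17.6/11.9 ≈ 1.479. Nearest candidates are 3:2 (1.500, off by 0.021) and root-2 (1.414, off by 0.065).

3:2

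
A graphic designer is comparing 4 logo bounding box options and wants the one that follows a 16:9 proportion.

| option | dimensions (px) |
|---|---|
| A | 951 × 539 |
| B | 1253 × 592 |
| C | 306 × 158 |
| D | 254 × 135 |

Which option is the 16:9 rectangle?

Ratios (long/short): A ≈ 1.764; B ≈ 2.117; C ≈ 1.937; D ≈ 1.881.
16:9 ≈ 1.778; option A is nearest (Δ 0.014).

A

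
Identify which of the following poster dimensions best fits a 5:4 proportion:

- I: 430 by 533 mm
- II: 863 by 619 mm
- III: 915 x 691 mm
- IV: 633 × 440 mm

I

Target 5:4 ≈ 1.250.
I: 1.240 (Δ0.010)  II: 1.394 (Δ0.144)  III: 1.324 (Δ0.074)  IV: 1.439 (Δ0.189)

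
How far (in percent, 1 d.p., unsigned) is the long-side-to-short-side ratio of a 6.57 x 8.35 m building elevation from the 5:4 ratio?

1.7%

Ratio = 8.35 / 6.57 ≈ 1.2709.
Ideal 5:4 = 1.2500. |1.2709 − 1.2500| / 1.2500 ≈ 1.67% → 1.7%.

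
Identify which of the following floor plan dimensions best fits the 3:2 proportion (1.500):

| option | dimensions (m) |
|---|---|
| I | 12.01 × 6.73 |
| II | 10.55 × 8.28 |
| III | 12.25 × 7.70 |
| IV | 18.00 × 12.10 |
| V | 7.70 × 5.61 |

IV

Ratios (long/short): I ≈ 1.785; II ≈ 1.274; III ≈ 1.591; IV ≈ 1.488; V ≈ 1.373.
3:2 ≈ 1.500; option IV is nearest (Δ 0.012).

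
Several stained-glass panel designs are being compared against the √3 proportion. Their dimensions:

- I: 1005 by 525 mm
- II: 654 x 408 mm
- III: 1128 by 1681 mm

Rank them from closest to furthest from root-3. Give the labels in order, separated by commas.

I: 1005/525 ≈ 1.914 → |1.914 − 1.732| = 0.182
II: 654/408 ≈ 1.603 → |1.603 − 1.732| = 0.129
III: 1681/1128 ≈ 1.490 → |1.490 − 1.732| = 0.242

II, I, III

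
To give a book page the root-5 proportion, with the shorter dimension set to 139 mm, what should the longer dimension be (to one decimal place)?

310.8 mm

root-5 ≈ 2.23607.
Longer side = 139 × 2.23607 ≈ 310.814 → 310.8 mm.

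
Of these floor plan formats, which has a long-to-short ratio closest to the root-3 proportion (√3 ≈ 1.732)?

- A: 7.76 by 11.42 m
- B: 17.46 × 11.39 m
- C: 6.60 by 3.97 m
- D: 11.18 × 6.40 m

D

Target root-3 ≈ 1.732.
A: 1.472 (Δ0.260)  B: 1.533 (Δ0.199)  C: 1.662 (Δ0.070)  D: 1.747 (Δ0.015)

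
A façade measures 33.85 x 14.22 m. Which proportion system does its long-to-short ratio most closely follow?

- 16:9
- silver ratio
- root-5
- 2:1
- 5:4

33.85/14.22 ≈ 2.380. Nearest candidates are silver ratio (2.414, off by 0.034) and root-5 (2.236, off by 0.144).

silver ratio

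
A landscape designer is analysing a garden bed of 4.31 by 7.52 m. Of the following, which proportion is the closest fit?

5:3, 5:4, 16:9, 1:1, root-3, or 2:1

root-3

Ratio = 7.52 / 4.31 ≈ 1.745.
Distances: 5:3 1.667 (Δ 0.078); 5:4 1.250 (Δ 0.495); 16:9 1.778 (Δ 0.033); 1:1 1.000 (Δ 0.745); root-3 1.732 (Δ 0.013); 2:1 2.000 (Δ 0.255).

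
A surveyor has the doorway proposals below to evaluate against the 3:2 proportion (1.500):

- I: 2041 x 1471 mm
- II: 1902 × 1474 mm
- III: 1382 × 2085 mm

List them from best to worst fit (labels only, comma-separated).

III, I, II

I: 2041/1471 ≈ 1.387 → |1.387 − 1.500| = 0.113
II: 1902/1474 ≈ 1.290 → |1.290 − 1.500| = 0.210
III: 2085/1382 ≈ 1.509 → |1.509 − 1.500| = 0.009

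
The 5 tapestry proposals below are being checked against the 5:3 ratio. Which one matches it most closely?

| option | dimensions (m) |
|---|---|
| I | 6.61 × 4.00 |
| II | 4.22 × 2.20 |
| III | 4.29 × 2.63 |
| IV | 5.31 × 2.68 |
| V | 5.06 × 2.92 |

Ratios (long/short): I ≈ 1.653; II ≈ 1.918; III ≈ 1.631; IV ≈ 1.981; V ≈ 1.733.
5:3 ≈ 1.667; option I is nearest (Δ 0.014).

I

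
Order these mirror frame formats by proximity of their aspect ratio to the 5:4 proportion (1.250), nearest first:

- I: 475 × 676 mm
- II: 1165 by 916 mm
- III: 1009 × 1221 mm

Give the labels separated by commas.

II, III, I

I: 676/475 ≈ 1.423 → |1.423 − 1.250| = 0.173
II: 1165/916 ≈ 1.272 → |1.272 − 1.250| = 0.022
III: 1221/1009 ≈ 1.210 → |1.210 − 1.250| = 0.040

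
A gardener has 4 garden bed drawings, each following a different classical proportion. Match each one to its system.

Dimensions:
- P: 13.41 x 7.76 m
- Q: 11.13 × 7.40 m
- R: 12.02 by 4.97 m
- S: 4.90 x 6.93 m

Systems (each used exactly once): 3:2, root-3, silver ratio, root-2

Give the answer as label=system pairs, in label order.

P=root-3, Q=3:2, R=silver ratio, S=root-2

P = 13.41/7.76 ≈ 1.728 → root-3 (1.732)
Q = 11.13/7.40 ≈ 1.504 → 3:2 (1.500)
R = 12.02/4.97 ≈ 2.419 → silver ratio (2.414)
S = 6.93/4.90 ≈ 1.414 → root-2 (1.414)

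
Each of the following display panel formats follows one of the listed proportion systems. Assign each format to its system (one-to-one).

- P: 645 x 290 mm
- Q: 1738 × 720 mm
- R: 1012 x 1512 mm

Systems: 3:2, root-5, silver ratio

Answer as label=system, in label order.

P=root-5, Q=silver ratio, R=3:2

Ratios: P ≈ 2.224; Q ≈ 2.414; R ≈ 1.494.
Targets: 3:2 ≈ 1.500; root-5 ≈ 2.236; silver ratio ≈ 2.414.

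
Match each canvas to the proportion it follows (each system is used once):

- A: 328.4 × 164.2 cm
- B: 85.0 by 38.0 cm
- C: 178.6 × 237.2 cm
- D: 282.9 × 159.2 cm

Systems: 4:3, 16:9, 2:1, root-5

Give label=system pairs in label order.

A = 328.4/164.2 ≈ 2.000 → 2:1 (2.000)
B = 85.0/38.0 ≈ 2.237 → root-5 (2.236)
C = 237.2/178.6 ≈ 1.328 → 4:3 (1.333)
D = 282.9/159.2 ≈ 1.777 → 16:9 (1.778)

A=2:1, B=root-5, C=4:3, D=16:9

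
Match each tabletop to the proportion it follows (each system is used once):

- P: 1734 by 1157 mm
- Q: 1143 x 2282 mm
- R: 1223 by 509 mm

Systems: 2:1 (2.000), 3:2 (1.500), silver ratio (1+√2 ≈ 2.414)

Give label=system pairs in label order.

Ratios: P ≈ 1.499; Q ≈ 1.997; R ≈ 2.403.
Targets: 2:1 ≈ 2.000; 3:2 ≈ 1.500; silver ratio ≈ 2.414.

P=3:2, Q=2:1, R=silver ratio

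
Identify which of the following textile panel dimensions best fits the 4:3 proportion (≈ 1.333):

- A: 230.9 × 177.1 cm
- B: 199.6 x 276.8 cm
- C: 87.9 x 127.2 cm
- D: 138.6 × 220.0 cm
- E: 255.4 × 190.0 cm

E

Ratios (long/short): A ≈ 1.304; B ≈ 1.387; C ≈ 1.447; D ≈ 1.587; E ≈ 1.344.
4:3 ≈ 1.333; option E is nearest (Δ 0.011).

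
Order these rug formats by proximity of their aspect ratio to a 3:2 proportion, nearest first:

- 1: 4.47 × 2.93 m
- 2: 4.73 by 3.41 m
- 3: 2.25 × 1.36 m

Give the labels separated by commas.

1: 4.47/2.93 ≈ 1.526 → |1.526 − 1.500| = 0.026
2: 4.73/3.41 ≈ 1.387 → |1.387 − 1.500| = 0.113
3: 2.25/1.36 ≈ 1.654 → |1.654 − 1.500| = 0.154

1, 2, 3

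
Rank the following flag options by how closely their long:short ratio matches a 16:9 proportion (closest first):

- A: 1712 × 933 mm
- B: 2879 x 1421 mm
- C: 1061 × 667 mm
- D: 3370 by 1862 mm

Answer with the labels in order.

A: 1712/933 ≈ 1.835 → |1.835 − 1.778| = 0.057
B: 2879/1421 ≈ 2.026 → |2.026 − 1.778| = 0.248
C: 1061/667 ≈ 1.591 → |1.591 − 1.778| = 0.187
D: 3370/1862 ≈ 1.810 → |1.810 − 1.778| = 0.032

D, A, C, B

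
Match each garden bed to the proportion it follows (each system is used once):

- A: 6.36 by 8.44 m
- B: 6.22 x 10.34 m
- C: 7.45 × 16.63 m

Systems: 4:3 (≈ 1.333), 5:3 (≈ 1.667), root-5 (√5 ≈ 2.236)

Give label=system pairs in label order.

A=4:3, B=5:3, C=root-5

Ratios: A ≈ 1.327; B ≈ 1.662; C ≈ 2.232.
Targets: 4:3 ≈ 1.333; 5:3 ≈ 1.667; root-5 ≈ 2.236.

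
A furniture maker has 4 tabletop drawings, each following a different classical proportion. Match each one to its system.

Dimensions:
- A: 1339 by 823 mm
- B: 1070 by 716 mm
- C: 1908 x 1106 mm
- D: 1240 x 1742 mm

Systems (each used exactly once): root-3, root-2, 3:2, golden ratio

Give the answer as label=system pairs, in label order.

A=golden ratio, B=3:2, C=root-3, D=root-2

A = 1339/823 ≈ 1.627 → golden ratio (1.618)
B = 1070/716 ≈ 1.494 → 3:2 (1.500)
C = 1908/1106 ≈ 1.725 → root-3 (1.732)
D = 1742/1240 ≈ 1.405 → root-2 (1.414)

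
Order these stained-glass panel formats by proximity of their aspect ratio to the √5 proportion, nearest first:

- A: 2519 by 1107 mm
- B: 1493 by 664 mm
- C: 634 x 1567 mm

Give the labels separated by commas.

Ratios: A = 2519 / 1107 ≈ 2.276; B = 1493 / 664 ≈ 2.248; C = 1567 / 634 ≈ 2.472.
|Δ from 2.236|: A 0.040; B 0.012; C 0.236.

B, A, C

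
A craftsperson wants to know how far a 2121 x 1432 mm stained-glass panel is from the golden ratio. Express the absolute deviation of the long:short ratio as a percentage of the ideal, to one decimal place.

8.5%

Ratio = 2121 / 1432 ≈ 1.4811.
Ideal golden ratio ≈ 1.6180. |1.4811 − 1.6180| / 1.6180 ≈ 8.46% → 8.5%.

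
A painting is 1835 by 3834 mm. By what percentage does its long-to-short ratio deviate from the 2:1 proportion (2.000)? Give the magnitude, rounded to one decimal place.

Ratio = 3834 / 1835 ≈ 2.0894.
Ideal 2:1 = 2.0000. |2.0894 − 2.0000| / 2.0000 ≈ 4.47% → 4.5%.

4.5%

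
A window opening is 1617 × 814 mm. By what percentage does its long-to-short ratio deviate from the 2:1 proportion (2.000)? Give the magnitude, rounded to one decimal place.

0.7%

Ratio = 1617 / 814 ≈ 1.9865.
Ideal 2:1 = 2.0000. |1.9865 − 2.0000| / 2.0000 ≈ 0.68% → 0.7%.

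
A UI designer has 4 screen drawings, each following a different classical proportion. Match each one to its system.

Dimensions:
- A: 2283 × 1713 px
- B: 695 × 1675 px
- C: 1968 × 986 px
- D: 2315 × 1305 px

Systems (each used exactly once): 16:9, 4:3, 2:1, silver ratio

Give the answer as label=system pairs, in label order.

A=4:3, B=silver ratio, C=2:1, D=16:9

Ratios: A ≈ 1.333; B ≈ 2.410; C ≈ 1.996; D ≈ 1.774.
Targets: 16:9 ≈ 1.778; 4:3 ≈ 1.333; 2:1 ≈ 2.000; silver ratio ≈ 2.414.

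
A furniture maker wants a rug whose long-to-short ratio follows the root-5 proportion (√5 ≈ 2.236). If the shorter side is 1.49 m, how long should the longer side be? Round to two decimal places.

root-5 ≈ 2.23607.
Longer side = 1.49 × 2.23607 ≈ 3.3317 → 3.33 m.

3.33 m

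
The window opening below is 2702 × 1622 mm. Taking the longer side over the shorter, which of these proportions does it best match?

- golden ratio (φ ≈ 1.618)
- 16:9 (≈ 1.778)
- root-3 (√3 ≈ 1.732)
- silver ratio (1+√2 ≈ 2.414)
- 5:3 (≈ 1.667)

2702/1622 ≈ 1.666. Nearest candidates are 5:3 (1.667, off by 0.001) and golden ratio (1.618, off by 0.048).

5:3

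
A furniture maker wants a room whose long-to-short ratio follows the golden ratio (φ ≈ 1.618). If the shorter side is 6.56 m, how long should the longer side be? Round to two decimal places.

10.61 m

golden ratio ≈ 1.61803.
Longer side = 6.56 × 1.61803 ≈ 10.6143 → 10.61 m.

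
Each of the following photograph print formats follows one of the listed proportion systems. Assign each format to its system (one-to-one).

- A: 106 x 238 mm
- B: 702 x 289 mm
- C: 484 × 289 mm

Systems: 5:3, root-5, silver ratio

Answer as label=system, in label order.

A=root-5, B=silver ratio, C=5:3

A = 238/106 ≈ 2.245 → root-5 (2.236)
B = 702/289 ≈ 2.429 → silver ratio (2.414)
C = 484/289 ≈ 1.675 → 5:3 (1.667)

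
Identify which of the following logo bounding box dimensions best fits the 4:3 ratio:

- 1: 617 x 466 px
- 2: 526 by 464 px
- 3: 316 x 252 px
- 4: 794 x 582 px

1

Ratios (long/short): 1 ≈ 1.324; 2 ≈ 1.134; 3 ≈ 1.254; 4 ≈ 1.364.
4:3 ≈ 1.333; option 1 is nearest (Δ 0.009).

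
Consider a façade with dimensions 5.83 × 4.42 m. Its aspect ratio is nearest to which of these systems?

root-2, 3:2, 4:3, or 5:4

4:3

Ratio = 5.83 / 4.42 ≈ 1.319.
Distances: root-2 1.414 (Δ 0.095); 3:2 1.500 (Δ 0.181); 4:3 1.333 (Δ 0.014); 5:4 1.250 (Δ 0.069).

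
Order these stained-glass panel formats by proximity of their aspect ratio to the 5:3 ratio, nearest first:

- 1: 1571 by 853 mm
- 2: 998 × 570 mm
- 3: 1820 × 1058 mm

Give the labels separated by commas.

1: 1571/853 ≈ 1.842 → |1.842 − 1.667| = 0.175
2: 998/570 ≈ 1.751 → |1.751 − 1.667| = 0.084
3: 1820/1058 ≈ 1.720 → |1.720 − 1.667| = 0.053

3, 2, 1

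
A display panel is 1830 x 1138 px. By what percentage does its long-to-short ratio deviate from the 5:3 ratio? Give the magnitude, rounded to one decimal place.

Ratio = 1830 / 1138 ≈ 1.6081.
Ideal 5:3 ≈ 1.6667. |1.6081 − 1.6667| / 1.6667 ≈ 3.52% → 3.5%.

3.5%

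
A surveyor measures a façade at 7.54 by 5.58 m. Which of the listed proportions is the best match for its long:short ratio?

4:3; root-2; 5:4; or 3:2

Ratio = 7.54 / 5.58 ≈ 1.351.
Distances: 4:3 1.333 (Δ 0.018); root-2 1.414 (Δ 0.063); 5:4 1.250 (Δ 0.101); 3:2 1.500 (Δ 0.149).

4:3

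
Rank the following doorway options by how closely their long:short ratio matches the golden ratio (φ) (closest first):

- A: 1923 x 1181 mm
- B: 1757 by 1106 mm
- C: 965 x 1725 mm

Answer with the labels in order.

Ratios: A = 1923 / 1181 ≈ 1.628; B = 1757 / 1106 ≈ 1.589; C = 1725 / 965 ≈ 1.788.
|Δ from 1.618|: A 0.010; B 0.029; C 0.170.

A, B, C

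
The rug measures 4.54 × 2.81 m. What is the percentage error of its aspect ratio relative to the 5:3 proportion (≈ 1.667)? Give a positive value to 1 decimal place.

Ratio = 4.54 / 2.81 ≈ 1.6157.
Ideal 5:3 ≈ 1.6667. |1.6157 − 1.6667| / 1.6667 ≈ 3.06% → 3.1%.

3.1%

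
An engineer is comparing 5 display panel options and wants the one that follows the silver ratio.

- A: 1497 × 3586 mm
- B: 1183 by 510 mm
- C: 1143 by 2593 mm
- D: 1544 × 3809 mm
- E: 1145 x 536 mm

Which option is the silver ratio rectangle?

Ratios (long/short): A ≈ 2.395; B ≈ 2.320; C ≈ 2.269; D ≈ 2.467; E ≈ 2.136.
silver ratio ≈ 2.414; option A is nearest (Δ 0.019).

A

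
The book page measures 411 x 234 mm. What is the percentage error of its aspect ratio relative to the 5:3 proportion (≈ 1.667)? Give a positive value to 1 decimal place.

5.4%

Ratio = 411 / 234 ≈ 1.7564.
Ideal 5:3 ≈ 1.6667. |1.7564 − 1.6667| / 1.6667 ≈ 5.38% → 5.4%.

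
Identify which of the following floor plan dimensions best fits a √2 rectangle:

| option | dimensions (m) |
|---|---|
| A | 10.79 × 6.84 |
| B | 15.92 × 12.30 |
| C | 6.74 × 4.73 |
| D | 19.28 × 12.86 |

Ratios (long/short): A ≈ 1.577; B ≈ 1.294; C ≈ 1.425; D ≈ 1.499.
root-2 ≈ 1.414; option C is nearest (Δ 0.011).

C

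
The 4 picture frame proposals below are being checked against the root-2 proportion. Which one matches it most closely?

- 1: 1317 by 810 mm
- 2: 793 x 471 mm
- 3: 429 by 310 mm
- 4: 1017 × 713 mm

Ratios (long/short): 1 ≈ 1.626; 2 ≈ 1.684; 3 ≈ 1.384; 4 ≈ 1.426.
root-2 ≈ 1.414; option 4 is nearest (Δ 0.012).

4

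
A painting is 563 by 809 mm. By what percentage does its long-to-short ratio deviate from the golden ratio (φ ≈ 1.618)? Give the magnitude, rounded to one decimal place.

Ratio = 809 / 563 ≈ 1.4369.
Ideal golden ratio ≈ 1.6180. |1.4369 − 1.6180| / 1.6180 ≈ 11.19% → 11.2%.

11.2%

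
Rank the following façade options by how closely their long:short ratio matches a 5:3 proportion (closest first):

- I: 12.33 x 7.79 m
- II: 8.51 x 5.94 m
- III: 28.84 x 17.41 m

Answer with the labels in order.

I: 12.33/7.79 ≈ 1.583 → |1.583 − 1.667| = 0.084
II: 8.51/5.94 ≈ 1.433 → |1.433 − 1.667| = 0.234
III: 28.84/17.41 ≈ 1.657 → |1.657 − 1.667| = 0.010

III, I, II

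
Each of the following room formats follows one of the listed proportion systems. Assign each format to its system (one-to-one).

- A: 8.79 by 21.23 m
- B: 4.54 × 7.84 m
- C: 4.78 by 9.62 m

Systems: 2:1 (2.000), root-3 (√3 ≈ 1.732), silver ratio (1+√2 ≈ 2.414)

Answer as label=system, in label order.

A = 21.23/8.79 ≈ 2.415 → silver ratio (2.414)
B = 7.84/4.54 ≈ 1.727 → root-3 (1.732)
C = 9.62/4.78 ≈ 2.013 → 2:1 (2.000)

A=silver ratio, B=root-3, C=2:1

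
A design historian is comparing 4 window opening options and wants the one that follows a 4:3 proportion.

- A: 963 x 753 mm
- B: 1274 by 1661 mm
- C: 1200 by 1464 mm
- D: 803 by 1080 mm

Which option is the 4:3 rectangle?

Ratios (long/short): A ≈ 1.279; B ≈ 1.304; C ≈ 1.220; D ≈ 1.345.
4:3 ≈ 1.333; option D is nearest (Δ 0.012).

D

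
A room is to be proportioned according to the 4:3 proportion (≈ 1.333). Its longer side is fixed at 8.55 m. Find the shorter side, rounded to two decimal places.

6.41 m

4:3 ≈ 1.33333.
Shorter side = 8.55 ÷ 1.33333 ≈ 6.4125 → 6.41 m.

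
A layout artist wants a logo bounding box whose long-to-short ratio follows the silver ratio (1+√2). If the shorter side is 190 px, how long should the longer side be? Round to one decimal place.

458.7 px

silver ratio ≈ 2.41421.
Longer side = 190 × 2.41421 ≈ 458.700 → 458.7 px.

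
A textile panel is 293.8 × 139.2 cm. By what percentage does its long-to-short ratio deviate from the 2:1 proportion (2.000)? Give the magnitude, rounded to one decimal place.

Ratio = 293.8 / 139.2 ≈ 2.1106.
Ideal 2:1 = 2.0000. |2.1106 − 2.0000| / 2.0000 ≈ 5.53% → 5.5%.

5.5%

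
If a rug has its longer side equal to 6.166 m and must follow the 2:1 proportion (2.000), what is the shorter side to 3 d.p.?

3.083 m

2:1 = 2.00000.
Shorter side = 6.166 ÷ 2.00000 ≈ 3.08300 → 3.083 m.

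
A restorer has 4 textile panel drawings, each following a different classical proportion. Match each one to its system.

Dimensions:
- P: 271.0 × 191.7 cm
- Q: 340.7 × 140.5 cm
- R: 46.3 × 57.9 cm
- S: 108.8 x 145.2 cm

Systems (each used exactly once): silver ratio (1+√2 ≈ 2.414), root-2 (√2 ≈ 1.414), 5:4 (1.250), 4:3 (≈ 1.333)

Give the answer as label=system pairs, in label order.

Ratios: P ≈ 1.414; Q ≈ 2.425; R ≈ 1.251; S ≈ 1.335.
Targets: silver ratio ≈ 2.414; root-2 ≈ 1.414; 5:4 ≈ 1.250; 4:3 ≈ 1.333.

P=root-2, Q=silver ratio, R=5:4, S=4:3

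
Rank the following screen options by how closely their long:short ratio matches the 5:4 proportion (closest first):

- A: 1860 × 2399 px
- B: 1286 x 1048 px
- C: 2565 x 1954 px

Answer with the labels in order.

A: 2399/1860 ≈ 1.290 → |1.290 − 1.250| = 0.040
B: 1286/1048 ≈ 1.227 → |1.227 − 1.250| = 0.023
C: 2565/1954 ≈ 1.313 → |1.313 − 1.250| = 0.063

B, A, C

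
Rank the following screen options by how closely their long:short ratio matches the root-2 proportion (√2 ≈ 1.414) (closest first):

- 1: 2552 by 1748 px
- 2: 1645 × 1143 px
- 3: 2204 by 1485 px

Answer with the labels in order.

1: 2552/1748 ≈ 1.460 → |1.460 − 1.414| = 0.046
2: 1645/1143 ≈ 1.439 → |1.439 − 1.414| = 0.025
3: 2204/1485 ≈ 1.484 → |1.484 − 1.414| = 0.070

2, 1, 3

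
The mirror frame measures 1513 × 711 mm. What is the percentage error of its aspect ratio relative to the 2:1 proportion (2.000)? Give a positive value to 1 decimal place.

6.4%

Ratio = 1513 / 711 ≈ 2.1280.
Ideal 2:1 = 2.0000. |2.1280 − 2.0000| / 2.0000 ≈ 6.40% → 6.4%.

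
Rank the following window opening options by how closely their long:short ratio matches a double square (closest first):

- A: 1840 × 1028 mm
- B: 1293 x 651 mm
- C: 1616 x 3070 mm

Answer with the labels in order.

Ratios: A = 1840 / 1028 ≈ 1.790; B = 1293 / 651 ≈ 1.986; C = 3070 / 1616 ≈ 1.900.
|Δ from 2.000|: A 0.210; B 0.014; C 0.100.

B, C, A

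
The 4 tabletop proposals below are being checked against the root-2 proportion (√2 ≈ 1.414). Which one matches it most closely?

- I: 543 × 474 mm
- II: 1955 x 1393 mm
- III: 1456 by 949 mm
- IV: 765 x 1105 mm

II

Target root-2 ≈ 1.414.
I: 1.146 (Δ0.268)  II: 1.403 (Δ0.011)  III: 1.534 (Δ0.120)  IV: 1.444 (Δ0.030)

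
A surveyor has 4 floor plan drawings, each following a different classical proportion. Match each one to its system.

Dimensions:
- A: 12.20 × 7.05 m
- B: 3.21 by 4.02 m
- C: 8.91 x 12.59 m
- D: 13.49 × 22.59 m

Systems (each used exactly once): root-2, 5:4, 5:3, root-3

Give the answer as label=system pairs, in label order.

A = 12.20/7.05 ≈ 1.730 → root-3 (1.732)
B = 4.02/3.21 ≈ 1.252 → 5:4 (1.250)
C = 12.59/8.91 ≈ 1.413 → root-2 (1.414)
D = 22.59/13.49 ≈ 1.675 → 5:3 (1.667)

A=root-3, B=5:4, C=root-2, D=5:3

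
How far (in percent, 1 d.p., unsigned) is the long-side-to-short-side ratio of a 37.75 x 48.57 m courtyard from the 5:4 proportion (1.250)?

2.9%

Ratio = 48.57 / 37.75 ≈ 1.2866.
Ideal 5:4 = 1.2500. |1.2866 − 1.2500| / 1.2500 ≈ 2.93% → 2.9%.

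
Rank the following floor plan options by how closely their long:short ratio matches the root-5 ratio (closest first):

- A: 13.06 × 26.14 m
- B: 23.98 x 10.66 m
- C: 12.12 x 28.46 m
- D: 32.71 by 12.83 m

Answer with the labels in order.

A: 26.14/13.06 ≈ 2.002 → |2.002 − 2.236| = 0.234
B: 23.98/10.66 ≈ 2.250 → |2.250 − 2.236| = 0.014
C: 28.46/12.12 ≈ 2.348 → |2.348 − 2.236| = 0.112
D: 32.71/12.83 ≈ 2.549 → |2.549 − 2.236| = 0.313

B, C, A, D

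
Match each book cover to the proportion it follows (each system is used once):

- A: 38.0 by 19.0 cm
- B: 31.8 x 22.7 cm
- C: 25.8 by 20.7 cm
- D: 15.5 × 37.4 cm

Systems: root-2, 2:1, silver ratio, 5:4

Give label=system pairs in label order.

A = 38.0/19.0 ≈ 2.000 → 2:1 (2.000)
B = 31.8/22.7 ≈ 1.401 → root-2 (1.414)
C = 25.8/20.7 ≈ 1.246 → 5:4 (1.250)
D = 37.4/15.5 ≈ 2.413 → silver ratio (2.414)

A=2:1, B=root-2, C=5:4, D=silver ratio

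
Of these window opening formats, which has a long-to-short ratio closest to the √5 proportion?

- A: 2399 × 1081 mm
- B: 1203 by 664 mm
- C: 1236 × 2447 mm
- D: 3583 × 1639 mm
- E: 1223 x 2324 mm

Target root-5 ≈ 2.236.
A: 2.219 (Δ0.017)  B: 1.812 (Δ0.424)  C: 1.980 (Δ0.256)  D: 2.186 (Δ0.050)  E: 1.900 (Δ0.336)

A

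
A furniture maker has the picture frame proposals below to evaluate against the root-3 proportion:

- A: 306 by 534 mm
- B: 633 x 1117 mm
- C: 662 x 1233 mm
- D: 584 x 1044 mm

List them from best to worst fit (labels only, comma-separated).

A, B, D, C

Ratios: A = 534 / 306 ≈ 1.745; B = 1117 / 633 ≈ 1.765; C = 1233 / 662 ≈ 1.863; D = 1044 / 584 ≈ 1.788.
|Δ from 1.732|: A 0.013; B 0.033; C 0.131; D 0.056.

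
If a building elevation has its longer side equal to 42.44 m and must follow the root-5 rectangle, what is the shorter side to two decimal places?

root-5 ≈ 2.23607.
Shorter side = 42.44 ÷ 2.23607 ≈ 18.9797 → 18.98 m.

18.98 m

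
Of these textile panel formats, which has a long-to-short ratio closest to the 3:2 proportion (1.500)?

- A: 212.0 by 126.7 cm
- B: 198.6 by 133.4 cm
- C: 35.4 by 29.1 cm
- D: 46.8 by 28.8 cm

Ratios (long/short): A ≈ 1.673; B ≈ 1.489; C ≈ 1.216; D ≈ 1.625.
3:2 ≈ 1.500; option B is nearest (Δ 0.011).

B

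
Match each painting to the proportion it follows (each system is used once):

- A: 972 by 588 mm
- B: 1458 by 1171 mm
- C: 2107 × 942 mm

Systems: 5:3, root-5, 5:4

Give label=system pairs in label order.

A=5:3, B=5:4, C=root-5

Ratios: A ≈ 1.653; B ≈ 1.245; C ≈ 2.237.
Targets: 5:3 ≈ 1.667; root-5 ≈ 2.236; 5:4 ≈ 1.250.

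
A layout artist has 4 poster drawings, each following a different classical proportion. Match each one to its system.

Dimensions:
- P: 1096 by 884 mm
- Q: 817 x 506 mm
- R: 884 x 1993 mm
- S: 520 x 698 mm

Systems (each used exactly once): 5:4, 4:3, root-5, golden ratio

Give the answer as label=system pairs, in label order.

P = 1096/884 ≈ 1.240 → 5:4 (1.250)
Q = 817/506 ≈ 1.615 → golden ratio (1.618)
R = 1993/884 ≈ 2.255 → root-5 (2.236)
S = 698/520 ≈ 1.342 → 4:3 (1.333)

P=5:4, Q=golden ratio, R=root-5, S=4:3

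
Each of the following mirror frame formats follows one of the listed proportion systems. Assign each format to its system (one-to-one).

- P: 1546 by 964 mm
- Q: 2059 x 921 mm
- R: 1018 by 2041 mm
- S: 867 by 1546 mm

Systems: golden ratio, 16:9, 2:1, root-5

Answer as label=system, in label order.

P = 1546/964 ≈ 1.604 → golden ratio (1.618)
Q = 2059/921 ≈ 2.236 → root-5 (2.236)
R = 2041/1018 ≈ 2.005 → 2:1 (2.000)
S = 1546/867 ≈ 1.783 → 16:9 (1.778)

P=golden ratio, Q=root-5, R=2:1, S=16:9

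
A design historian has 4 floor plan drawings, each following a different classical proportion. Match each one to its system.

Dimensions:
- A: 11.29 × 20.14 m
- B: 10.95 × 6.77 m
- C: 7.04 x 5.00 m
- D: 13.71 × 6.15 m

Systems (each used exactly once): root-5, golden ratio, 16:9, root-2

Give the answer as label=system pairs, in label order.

A=16:9, B=golden ratio, C=root-2, D=root-5

Ratios: A ≈ 1.784; B ≈ 1.617; C ≈ 1.408; D ≈ 2.229.
Targets: root-5 ≈ 2.236; golden ratio ≈ 1.618; 16:9 ≈ 1.778; root-2 ≈ 1.414.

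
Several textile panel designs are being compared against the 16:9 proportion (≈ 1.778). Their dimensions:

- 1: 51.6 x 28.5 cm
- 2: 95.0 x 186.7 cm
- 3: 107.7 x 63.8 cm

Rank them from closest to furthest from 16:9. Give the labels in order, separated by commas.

Ratios: 1 = 51.6 / 28.5 ≈ 1.811; 2 = 186.7 / 95.0 ≈ 1.965; 3 = 107.7 / 63.8 ≈ 1.688.
|Δ from 1.778|: 1 0.033; 2 0.187; 3 0.090.

1, 3, 2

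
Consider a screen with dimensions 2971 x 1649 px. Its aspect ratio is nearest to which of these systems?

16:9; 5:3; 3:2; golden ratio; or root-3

Ratio = 2971 / 1649 ≈ 1.802.
Distances: 16:9 1.778 (Δ 0.024); 5:3 1.667 (Δ 0.135); 3:2 1.500 (Δ 0.302); golden ratio 1.618 (Δ 0.184); root-3 1.732 (Δ 0.070).

16:9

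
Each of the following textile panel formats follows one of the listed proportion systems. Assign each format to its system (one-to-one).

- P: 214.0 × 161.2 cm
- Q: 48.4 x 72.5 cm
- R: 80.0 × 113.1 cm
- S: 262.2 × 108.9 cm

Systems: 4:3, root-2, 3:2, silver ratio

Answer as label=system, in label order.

Ratios: P ≈ 1.328; Q ≈ 1.498; R ≈ 1.414; S ≈ 2.408.
Targets: 4:3 ≈ 1.333; root-2 ≈ 1.414; 3:2 ≈ 1.500; silver ratio ≈ 2.414.

P=4:3, Q=3:2, R=root-2, S=silver ratio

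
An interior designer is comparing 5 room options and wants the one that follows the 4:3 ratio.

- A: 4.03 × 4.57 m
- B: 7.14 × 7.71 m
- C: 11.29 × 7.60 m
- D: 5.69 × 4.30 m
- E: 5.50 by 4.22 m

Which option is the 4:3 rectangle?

Ratios (long/short): A ≈ 1.134; B ≈ 1.080; C ≈ 1.486; D ≈ 1.323; E ≈ 1.303.
4:3 ≈ 1.333; option D is nearest (Δ 0.010).

D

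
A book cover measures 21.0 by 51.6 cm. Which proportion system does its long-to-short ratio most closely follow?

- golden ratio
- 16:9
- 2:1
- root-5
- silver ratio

51.6/21.0 ≈ 2.457. Nearest candidates are silver ratio (2.414, off by 0.043) and root-5 (2.236, off by 0.221).

silver ratio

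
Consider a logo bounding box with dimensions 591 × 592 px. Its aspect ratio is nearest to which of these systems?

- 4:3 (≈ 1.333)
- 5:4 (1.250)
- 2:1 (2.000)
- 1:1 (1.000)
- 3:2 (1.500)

Ratio = 592 / 591 ≈ 1.002.
Distances: 4:3 1.333 (Δ 0.331); 5:4 1.250 (Δ 0.248); 2:1 2.000 (Δ 0.998); 1:1 1.000 (Δ 0.002); 3:2 1.500 (Δ 0.498).

1:1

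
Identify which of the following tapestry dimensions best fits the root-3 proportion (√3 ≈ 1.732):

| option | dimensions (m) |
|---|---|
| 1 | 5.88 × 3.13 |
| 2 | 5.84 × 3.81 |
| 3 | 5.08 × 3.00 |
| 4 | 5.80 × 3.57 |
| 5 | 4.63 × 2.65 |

Target root-3 ≈ 1.732.
1: 1.879 (Δ0.147)  2: 1.533 (Δ0.199)  3: 1.693 (Δ0.039)  4: 1.625 (Δ0.107)  5: 1.747 (Δ0.015)

5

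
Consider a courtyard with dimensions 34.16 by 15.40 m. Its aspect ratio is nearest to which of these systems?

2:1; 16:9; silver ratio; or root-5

root-5

Ratio = 34.16 / 15.40 ≈ 2.218.
Distances: 2:1 2.000 (Δ 0.218); 16:9 1.778 (Δ 0.440); silver ratio 2.414 (Δ 0.196); root-5 2.236 (Δ 0.018).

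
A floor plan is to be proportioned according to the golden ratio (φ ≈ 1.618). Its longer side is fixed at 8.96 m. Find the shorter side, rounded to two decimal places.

5.54 m

golden ratio ≈ 1.61803.
Shorter side = 8.96 ÷ 1.61803 ≈ 5.5376 → 5.54 m.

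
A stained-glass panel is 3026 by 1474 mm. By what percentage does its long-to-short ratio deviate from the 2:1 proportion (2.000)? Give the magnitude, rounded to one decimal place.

Ratio = 3026 / 1474 ≈ 2.0529.
Ideal 2:1 = 2.0000. |2.0529 − 2.0000| / 2.0000 ≈ 2.65% → 2.6%.

2.6%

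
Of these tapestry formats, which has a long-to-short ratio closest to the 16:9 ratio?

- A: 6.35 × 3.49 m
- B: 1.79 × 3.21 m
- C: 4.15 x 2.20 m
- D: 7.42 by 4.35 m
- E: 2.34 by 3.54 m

B

Ratios (long/short): A ≈ 1.819; B ≈ 1.793; C ≈ 1.886; D ≈ 1.706; E ≈ 1.513.
16:9 ≈ 1.778; option B is nearest (Δ 0.015).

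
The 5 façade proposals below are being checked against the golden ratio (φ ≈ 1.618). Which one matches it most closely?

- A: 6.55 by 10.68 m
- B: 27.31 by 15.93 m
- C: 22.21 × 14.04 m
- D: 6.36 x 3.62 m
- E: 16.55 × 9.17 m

A

Ratios (long/short): A ≈ 1.631; B ≈ 1.714; C ≈ 1.582; D ≈ 1.757; E ≈ 1.805.
golden ratio ≈ 1.618; option A is nearest (Δ 0.013).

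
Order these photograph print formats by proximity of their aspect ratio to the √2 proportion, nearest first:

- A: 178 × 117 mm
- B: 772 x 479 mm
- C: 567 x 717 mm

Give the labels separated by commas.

Ratios: A = 178 / 117 ≈ 1.521; B = 772 / 479 ≈ 1.612; C = 717 / 567 ≈ 1.265.
|Δ from 1.414|: A 0.107; B 0.198; C 0.149.

A, C, B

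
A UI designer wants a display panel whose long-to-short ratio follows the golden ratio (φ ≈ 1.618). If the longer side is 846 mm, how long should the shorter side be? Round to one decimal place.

golden ratio ≈ 1.61803.
Shorter side = 846 ÷ 1.61803 ≈ 522.858 → 522.9 mm.

522.9 mm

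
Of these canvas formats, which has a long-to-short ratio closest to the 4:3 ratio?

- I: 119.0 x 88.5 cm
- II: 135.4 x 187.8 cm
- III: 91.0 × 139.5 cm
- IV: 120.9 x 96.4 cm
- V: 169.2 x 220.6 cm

I

Ratios (long/short): I ≈ 1.345; II ≈ 1.387; III ≈ 1.533; IV ≈ 1.254; V ≈ 1.304.
4:3 ≈ 1.333; option I is nearest (Δ 0.012).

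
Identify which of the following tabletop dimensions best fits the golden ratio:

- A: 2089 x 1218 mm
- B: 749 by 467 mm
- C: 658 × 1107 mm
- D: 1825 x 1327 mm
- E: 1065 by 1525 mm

Target golden ratio ≈ 1.618.
A: 1.715 (Δ0.097)  B: 1.604 (Δ0.014)  C: 1.682 (Δ0.064)  D: 1.375 (Δ0.243)  E: 1.432 (Δ0.186)

B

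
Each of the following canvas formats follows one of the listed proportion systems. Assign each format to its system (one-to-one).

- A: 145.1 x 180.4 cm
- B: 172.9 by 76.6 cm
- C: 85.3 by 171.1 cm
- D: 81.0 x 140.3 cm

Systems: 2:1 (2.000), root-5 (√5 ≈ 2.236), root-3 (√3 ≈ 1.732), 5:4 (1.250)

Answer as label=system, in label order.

A=5:4, B=root-5, C=2:1, D=root-3

A = 180.4/145.1 ≈ 1.243 → 5:4 (1.250)
B = 172.9/76.6 ≈ 2.257 → root-5 (2.236)
C = 171.1/85.3 ≈ 2.006 → 2:1 (2.000)
D = 140.3/81.0 ≈ 1.732 → root-3 (1.732)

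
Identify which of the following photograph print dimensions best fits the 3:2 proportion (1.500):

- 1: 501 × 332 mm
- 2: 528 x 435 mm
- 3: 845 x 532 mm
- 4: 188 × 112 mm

Ratios (long/short): 1 ≈ 1.509; 2 ≈ 1.214; 3 ≈ 1.588; 4 ≈ 1.679.
3:2 ≈ 1.500; option 1 is nearest (Δ 0.009).

1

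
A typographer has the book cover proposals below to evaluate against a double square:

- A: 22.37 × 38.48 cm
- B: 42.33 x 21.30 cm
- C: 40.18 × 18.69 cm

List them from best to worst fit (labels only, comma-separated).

Ratios: A = 38.48 / 22.37 ≈ 1.720; B = 42.33 / 21.30 ≈ 1.987; C = 40.18 / 18.69 ≈ 2.150.
|Δ from 2.000|: A 0.280; B 0.013; C 0.150.

B, C, A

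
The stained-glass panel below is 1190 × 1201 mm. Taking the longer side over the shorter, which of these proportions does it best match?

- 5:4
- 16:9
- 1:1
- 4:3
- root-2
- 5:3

Ratio = 1201 / 1190 ≈ 1.009.
Distances: 5:4 1.250 (Δ 0.241); 16:9 1.778 (Δ 0.769); 1:1 1.000 (Δ 0.009); 4:3 1.333 (Δ 0.324); root-2 1.414 (Δ 0.405); 5:3 1.667 (Δ 0.658).

1:1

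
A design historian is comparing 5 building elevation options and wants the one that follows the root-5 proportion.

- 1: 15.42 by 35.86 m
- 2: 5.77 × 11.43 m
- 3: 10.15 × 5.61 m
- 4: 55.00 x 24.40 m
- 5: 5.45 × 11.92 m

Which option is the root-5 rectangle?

4

Ratios (long/short): 1 ≈ 2.326; 2 ≈ 1.981; 3 ≈ 1.809; 4 ≈ 2.254; 5 ≈ 2.187.
root-5 ≈ 2.236; option 4 is nearest (Δ 0.018).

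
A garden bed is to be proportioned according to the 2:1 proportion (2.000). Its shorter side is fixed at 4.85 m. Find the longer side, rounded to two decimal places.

2:1 = 2.00000.
Longer side = 4.85 × 2.00000 ≈ 9.7000 → 9.70 m.

9.70 m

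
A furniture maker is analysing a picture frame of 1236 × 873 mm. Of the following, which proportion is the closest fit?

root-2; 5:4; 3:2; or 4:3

root-2

Ratio = 1236 / 873 ≈ 1.416.
Distances: root-2 1.414 (Δ 0.002); 5:4 1.250 (Δ 0.166); 3:2 1.500 (Δ 0.084); 4:3 1.333 (Δ 0.083).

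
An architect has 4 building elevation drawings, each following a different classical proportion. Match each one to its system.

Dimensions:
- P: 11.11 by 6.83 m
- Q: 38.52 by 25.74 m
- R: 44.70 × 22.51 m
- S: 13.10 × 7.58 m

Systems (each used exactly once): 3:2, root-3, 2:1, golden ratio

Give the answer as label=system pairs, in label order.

P=golden ratio, Q=3:2, R=2:1, S=root-3

P = 11.11/6.83 ≈ 1.627 → golden ratio (1.618)
Q = 38.52/25.74 ≈ 1.497 → 3:2 (1.500)
R = 44.70/22.51 ≈ 1.986 → 2:1 (2.000)
S = 13.10/7.58 ≈ 1.728 → root-3 (1.732)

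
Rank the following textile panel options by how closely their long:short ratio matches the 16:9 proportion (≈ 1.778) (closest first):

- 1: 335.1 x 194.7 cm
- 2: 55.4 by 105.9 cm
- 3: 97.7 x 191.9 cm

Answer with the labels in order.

Ratios: 1 = 335.1 / 194.7 ≈ 1.721; 2 = 105.9 / 55.4 ≈ 1.912; 3 = 191.9 / 97.7 ≈ 1.964.
|Δ from 1.778|: 1 0.057; 2 0.134; 3 0.186.

1, 2, 3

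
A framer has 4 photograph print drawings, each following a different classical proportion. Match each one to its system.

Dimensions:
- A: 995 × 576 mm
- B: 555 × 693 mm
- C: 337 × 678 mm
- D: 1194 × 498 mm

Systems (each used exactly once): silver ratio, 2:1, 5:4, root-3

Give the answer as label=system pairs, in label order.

A=root-3, B=5:4, C=2:1, D=silver ratio

Ratios: A ≈ 1.727; B ≈ 1.249; C ≈ 2.012; D ≈ 2.398.
Targets: silver ratio ≈ 2.414; 2:1 ≈ 2.000; 5:4 ≈ 1.250; root-3 ≈ 1.732.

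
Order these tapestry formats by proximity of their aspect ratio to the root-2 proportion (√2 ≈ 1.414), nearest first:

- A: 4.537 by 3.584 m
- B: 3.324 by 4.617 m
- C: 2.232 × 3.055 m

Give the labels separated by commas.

B, C, A

Ratios: A = 4.537 / 3.584 ≈ 1.266; B = 4.617 / 3.324 ≈ 1.389; C = 3.055 / 2.232 ≈ 1.369.
|Δ from 1.414|: A 0.148; B 0.025; C 0.045.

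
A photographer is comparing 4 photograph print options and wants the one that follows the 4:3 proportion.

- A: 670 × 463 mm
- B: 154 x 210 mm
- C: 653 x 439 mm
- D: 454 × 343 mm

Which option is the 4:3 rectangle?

Ratios (long/short): A ≈ 1.447; B ≈ 1.364; C ≈ 1.487; D ≈ 1.324.
4:3 ≈ 1.333; option D is nearest (Δ 0.009).

D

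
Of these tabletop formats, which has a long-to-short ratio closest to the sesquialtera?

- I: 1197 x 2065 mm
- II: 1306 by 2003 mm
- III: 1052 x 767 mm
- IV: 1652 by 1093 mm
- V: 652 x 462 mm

Ratios (long/short): I ≈ 1.725; II ≈ 1.534; III ≈ 1.372; IV ≈ 1.511; V ≈ 1.411.
3:2 ≈ 1.500; option IV is nearest (Δ 0.011).

IV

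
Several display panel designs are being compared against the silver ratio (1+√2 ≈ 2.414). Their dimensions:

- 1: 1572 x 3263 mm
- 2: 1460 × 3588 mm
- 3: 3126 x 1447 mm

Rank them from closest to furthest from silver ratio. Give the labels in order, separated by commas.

Ratios: 1 = 3263 / 1572 ≈ 2.076; 2 = 3588 / 1460 ≈ 2.458; 3 = 3126 / 1447 ≈ 2.160.
|Δ from 2.414|: 1 0.338; 2 0.044; 3 0.254.

2, 3, 1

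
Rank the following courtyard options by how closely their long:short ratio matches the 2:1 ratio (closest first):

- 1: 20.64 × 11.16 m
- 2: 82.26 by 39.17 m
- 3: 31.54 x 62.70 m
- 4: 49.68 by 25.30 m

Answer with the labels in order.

1: 20.64/11.16 ≈ 1.849 → |1.849 − 2.000| = 0.151
2: 82.26/39.17 ≈ 2.100 → |2.100 − 2.000| = 0.100
3: 62.70/31.54 ≈ 1.988 → |1.988 − 2.000| = 0.012
4: 49.68/25.30 ≈ 1.964 → |1.964 − 2.000| = 0.036

3, 4, 2, 1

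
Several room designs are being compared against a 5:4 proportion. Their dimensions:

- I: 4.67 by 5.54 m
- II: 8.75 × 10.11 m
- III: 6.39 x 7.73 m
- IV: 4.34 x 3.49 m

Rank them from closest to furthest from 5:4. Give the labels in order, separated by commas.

IV, III, I, II

I: 5.54/4.67 ≈ 1.186 → |1.186 − 1.250| = 0.064
II: 10.11/8.75 ≈ 1.155 → |1.155 − 1.250| = 0.095
III: 7.73/6.39 ≈ 1.210 → |1.210 − 1.250| = 0.040
IV: 4.34/3.49 ≈ 1.244 → |1.244 − 1.250| = 0.006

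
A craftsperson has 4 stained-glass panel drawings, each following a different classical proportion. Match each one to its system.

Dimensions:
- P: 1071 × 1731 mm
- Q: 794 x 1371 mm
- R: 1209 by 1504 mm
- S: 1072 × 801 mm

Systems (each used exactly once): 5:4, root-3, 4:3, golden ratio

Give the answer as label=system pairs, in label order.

P=golden ratio, Q=root-3, R=5:4, S=4:3

P = 1731/1071 ≈ 1.616 → golden ratio (1.618)
Q = 1371/794 ≈ 1.727 → root-3 (1.732)
R = 1504/1209 ≈ 1.244 → 5:4 (1.250)
S = 1072/801 ≈ 1.338 → 4:3 (1.333)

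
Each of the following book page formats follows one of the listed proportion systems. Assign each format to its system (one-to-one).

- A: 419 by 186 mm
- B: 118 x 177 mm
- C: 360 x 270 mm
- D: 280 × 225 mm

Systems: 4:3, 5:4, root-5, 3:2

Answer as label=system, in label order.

A = 419/186 ≈ 2.253 → root-5 (2.236)
B = 177/118 ≈ 1.500 → 3:2 (1.500)
C = 360/270 ≈ 1.333 → 4:3 (1.333)
D = 280/225 ≈ 1.244 → 5:4 (1.250)

A=root-5, B=3:2, C=4:3, D=5:4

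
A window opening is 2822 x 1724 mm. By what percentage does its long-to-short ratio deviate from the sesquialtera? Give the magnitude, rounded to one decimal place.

9.1%

Ratio = 2822 / 1724 ≈ 1.6369.
Ideal 3:2 = 1.5000. |1.6369 − 1.5000| / 1.5000 ≈ 9.13% → 9.1%.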